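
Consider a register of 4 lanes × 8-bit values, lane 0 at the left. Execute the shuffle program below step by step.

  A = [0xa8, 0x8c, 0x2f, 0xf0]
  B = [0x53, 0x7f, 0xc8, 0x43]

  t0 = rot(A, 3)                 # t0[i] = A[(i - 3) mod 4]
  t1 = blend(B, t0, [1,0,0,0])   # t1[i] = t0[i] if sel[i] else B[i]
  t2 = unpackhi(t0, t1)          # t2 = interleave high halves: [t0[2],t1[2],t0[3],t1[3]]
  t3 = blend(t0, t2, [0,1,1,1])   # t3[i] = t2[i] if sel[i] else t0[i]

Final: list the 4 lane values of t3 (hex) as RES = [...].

RES = [0x8c, 0xc8, 0xa8, 0x43]

t0 = [0x8c, 0x2f, 0xf0, 0xa8]
t1 = [0x8c, 0x7f, 0xc8, 0x43]
t2 = [0xf0, 0xc8, 0xa8, 0x43]
t3 = [0x8c, 0xc8, 0xa8, 0x43]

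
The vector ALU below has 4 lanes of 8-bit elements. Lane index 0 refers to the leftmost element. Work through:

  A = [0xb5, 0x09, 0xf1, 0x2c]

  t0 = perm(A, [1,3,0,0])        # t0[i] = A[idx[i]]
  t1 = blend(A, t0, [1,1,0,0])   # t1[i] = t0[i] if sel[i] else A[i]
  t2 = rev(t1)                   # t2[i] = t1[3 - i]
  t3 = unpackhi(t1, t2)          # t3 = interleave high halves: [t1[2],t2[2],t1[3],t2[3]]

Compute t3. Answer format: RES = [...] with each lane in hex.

RES = [0xf1, 0x2c, 0x2c, 0x09]

  t0: 09 2c b5 b5
  t1: 09 2c f1 2c
  t2: 2c f1 2c 09
  t3: f1 2c 2c 09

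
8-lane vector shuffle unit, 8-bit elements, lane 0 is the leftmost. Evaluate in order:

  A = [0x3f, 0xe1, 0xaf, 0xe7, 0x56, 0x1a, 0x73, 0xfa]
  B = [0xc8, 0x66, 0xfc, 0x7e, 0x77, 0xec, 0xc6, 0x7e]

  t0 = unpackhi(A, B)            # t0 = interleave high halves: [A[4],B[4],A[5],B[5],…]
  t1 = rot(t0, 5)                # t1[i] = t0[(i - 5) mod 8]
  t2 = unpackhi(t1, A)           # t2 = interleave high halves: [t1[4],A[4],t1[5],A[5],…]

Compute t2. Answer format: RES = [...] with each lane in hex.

RES = [ 0x7e  0x56  0x56  0x1a  0x77  0x73  0x1a  0xfa ]

t0 = [0x56, 0x77, 0x1a, 0xec, 0x73, 0xc6, 0xfa, 0x7e]
t1 = [0xec, 0x73, 0xc6, 0xfa, 0x7e, 0x56, 0x77, 0x1a]
t2 = [0x7e, 0x56, 0x56, 0x1a, 0x77, 0x73, 0x1a, 0xfa]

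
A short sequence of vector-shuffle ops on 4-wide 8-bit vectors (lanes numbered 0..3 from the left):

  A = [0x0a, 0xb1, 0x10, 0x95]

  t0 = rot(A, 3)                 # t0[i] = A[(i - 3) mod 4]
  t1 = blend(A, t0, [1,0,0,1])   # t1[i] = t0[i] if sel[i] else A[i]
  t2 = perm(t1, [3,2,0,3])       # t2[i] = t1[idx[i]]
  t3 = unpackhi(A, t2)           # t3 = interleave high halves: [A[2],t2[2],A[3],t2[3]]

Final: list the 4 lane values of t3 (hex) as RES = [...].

→ t0 |b1|10|95|0a|
→ t1 |b1|b1|10|0a|
→ t2 |0a|10|b1|0a|
→ t3 |10|b1|95|0a|

RES = [ 0x10  0xb1  0x95  0x0a ]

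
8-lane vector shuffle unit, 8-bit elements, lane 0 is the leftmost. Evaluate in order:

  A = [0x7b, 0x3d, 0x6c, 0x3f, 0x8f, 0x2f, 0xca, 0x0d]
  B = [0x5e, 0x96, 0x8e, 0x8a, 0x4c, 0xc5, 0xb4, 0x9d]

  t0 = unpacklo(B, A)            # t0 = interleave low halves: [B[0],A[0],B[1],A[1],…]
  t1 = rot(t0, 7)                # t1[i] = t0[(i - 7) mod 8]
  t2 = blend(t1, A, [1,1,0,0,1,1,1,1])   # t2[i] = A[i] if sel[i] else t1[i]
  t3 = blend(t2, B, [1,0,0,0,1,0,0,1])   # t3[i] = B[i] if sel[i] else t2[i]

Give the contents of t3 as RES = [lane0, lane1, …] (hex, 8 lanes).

t0 = [0x5e, 0x7b, 0x96, 0x3d, 0x8e, 0x6c, 0x8a, 0x3f]
t1 = [0x7b, 0x96, 0x3d, 0x8e, 0x6c, 0x8a, 0x3f, 0x5e]
t2 = [0x7b, 0x3d, 0x3d, 0x8e, 0x8f, 0x2f, 0xca, 0x0d]
t3 = [0x5e, 0x3d, 0x3d, 0x8e, 0x4c, 0x2f, 0xca, 0x9d]

RES = [ 0x5e  0x3d  0x3d  0x8e  0x4c  0x2f  0xca  0x9d ]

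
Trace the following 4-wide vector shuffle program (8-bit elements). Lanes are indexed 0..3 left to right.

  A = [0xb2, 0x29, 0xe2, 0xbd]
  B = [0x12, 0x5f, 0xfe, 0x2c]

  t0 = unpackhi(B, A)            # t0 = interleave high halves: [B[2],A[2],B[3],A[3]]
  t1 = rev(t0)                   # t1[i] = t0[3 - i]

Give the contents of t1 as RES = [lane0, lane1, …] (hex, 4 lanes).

→ t0 |fe|e2|2c|bd|
→ t1 |bd|2c|e2|fe|

RES = [0xbd, 0x2c, 0xe2, 0xfe]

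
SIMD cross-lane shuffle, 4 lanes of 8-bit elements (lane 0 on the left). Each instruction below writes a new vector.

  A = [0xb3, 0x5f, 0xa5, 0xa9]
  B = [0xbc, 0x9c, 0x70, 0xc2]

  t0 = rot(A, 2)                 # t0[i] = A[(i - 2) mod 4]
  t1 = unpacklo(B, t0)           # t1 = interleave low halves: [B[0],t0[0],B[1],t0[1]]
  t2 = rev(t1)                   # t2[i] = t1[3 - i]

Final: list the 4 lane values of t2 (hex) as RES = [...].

  t0: a5 a9 b3 5f
  t1: bc a5 9c a9
  t2: a9 9c a5 bc

RES = [0xa9, 0x9c, 0xa5, 0xbc]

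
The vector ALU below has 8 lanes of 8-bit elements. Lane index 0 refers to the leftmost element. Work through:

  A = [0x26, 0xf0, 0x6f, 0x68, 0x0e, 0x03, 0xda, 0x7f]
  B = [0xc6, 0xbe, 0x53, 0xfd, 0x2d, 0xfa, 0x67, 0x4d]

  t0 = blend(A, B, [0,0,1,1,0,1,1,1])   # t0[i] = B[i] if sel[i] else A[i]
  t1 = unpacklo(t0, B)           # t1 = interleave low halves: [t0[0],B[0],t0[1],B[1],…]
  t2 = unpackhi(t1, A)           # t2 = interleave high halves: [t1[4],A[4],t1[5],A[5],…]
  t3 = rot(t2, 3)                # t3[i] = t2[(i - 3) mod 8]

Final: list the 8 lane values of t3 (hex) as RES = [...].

RES = [ 0xda  0xfd  0x7f  0x53  0x0e  0x53  0x03  0xfd ]

t0 = [0x26, 0xf0, 0x53, 0xfd, 0x0e, 0xfa, 0x67, 0x4d]
t1 = [0x26, 0xc6, 0xf0, 0xbe, 0x53, 0x53, 0xfd, 0xfd]
t2 = [0x53, 0x0e, 0x53, 0x03, 0xfd, 0xda, 0xfd, 0x7f]
t3 = [0xda, 0xfd, 0x7f, 0x53, 0x0e, 0x53, 0x03, 0xfd]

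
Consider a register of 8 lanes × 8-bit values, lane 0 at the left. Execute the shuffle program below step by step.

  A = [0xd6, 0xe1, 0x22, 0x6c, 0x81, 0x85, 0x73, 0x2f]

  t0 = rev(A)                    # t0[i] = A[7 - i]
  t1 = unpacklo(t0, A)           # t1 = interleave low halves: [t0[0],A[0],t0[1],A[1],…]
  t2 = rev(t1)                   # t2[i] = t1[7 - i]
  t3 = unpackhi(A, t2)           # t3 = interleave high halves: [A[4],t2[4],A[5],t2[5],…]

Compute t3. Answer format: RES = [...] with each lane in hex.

t0 = [0x2f, 0x73, 0x85, 0x81, 0x6c, 0x22, 0xe1, 0xd6]
t1 = [0x2f, 0xd6, 0x73, 0xe1, 0x85, 0x22, 0x81, 0x6c]
t2 = [0x6c, 0x81, 0x22, 0x85, 0xe1, 0x73, 0xd6, 0x2f]
t3 = [0x81, 0xe1, 0x85, 0x73, 0x73, 0xd6, 0x2f, 0x2f]

RES = [0x81, 0xe1, 0x85, 0x73, 0x73, 0xd6, 0x2f, 0x2f]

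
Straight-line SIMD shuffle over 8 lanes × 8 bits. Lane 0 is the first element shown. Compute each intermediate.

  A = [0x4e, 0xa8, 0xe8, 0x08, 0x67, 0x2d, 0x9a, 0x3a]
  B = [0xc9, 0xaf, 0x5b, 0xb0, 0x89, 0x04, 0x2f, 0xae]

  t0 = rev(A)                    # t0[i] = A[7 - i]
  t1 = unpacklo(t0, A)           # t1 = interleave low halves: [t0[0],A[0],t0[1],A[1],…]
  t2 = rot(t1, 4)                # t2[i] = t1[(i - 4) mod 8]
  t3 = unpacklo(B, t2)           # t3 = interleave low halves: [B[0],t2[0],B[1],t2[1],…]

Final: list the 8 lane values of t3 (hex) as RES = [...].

→ t0 |3a|9a|2d|67|08|e8|a8|4e|
→ t1 |3a|4e|9a|a8|2d|e8|67|08|
→ t2 |2d|e8|67|08|3a|4e|9a|a8|
→ t3 |c9|2d|af|e8|5b|67|b0|08|

RES = [ 0xc9  0x2d  0xaf  0xe8  0x5b  0x67  0xb0  0x08 ]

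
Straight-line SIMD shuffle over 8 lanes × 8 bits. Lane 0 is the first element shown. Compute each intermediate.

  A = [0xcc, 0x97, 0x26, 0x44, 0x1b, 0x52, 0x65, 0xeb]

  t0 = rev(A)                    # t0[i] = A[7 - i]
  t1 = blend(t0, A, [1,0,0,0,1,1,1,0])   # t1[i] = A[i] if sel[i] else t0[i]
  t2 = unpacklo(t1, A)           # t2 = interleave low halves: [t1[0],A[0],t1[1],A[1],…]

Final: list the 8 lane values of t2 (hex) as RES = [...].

RES = [0xcc, 0xcc, 0x65, 0x97, 0x52, 0x26, 0x1b, 0x44]

  t0: eb 65 52 1b 44 26 97 cc
  t1: cc 65 52 1b 1b 52 65 cc
  t2: cc cc 65 97 52 26 1b 44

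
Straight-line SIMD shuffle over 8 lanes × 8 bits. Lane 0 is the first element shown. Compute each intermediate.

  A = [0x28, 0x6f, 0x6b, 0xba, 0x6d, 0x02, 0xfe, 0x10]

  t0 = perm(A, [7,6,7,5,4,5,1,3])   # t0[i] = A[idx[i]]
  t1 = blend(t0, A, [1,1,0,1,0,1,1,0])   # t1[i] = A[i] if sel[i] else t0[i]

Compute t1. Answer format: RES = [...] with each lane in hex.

t0 = [0x10, 0xfe, 0x10, 0x02, 0x6d, 0x02, 0x6f, 0xba]
t1 = [0x28, 0x6f, 0x10, 0xba, 0x6d, 0x02, 0xfe, 0xba]

RES = [0x28, 0x6f, 0x10, 0xba, 0x6d, 0x02, 0xfe, 0xba]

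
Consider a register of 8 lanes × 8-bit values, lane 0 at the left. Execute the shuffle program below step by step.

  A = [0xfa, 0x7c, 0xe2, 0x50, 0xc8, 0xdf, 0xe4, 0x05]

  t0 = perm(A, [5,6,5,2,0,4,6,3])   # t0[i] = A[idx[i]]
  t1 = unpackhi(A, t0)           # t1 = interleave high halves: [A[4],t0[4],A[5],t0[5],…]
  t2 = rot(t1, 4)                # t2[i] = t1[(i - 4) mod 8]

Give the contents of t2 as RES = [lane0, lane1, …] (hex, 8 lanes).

  t0: df e4 df e2 fa c8 e4 50
  t1: c8 fa df c8 e4 e4 05 50
  t2: e4 e4 05 50 c8 fa df c8

RES = [0xe4, 0xe4, 0x05, 0x50, 0xc8, 0xfa, 0xdf, 0xc8]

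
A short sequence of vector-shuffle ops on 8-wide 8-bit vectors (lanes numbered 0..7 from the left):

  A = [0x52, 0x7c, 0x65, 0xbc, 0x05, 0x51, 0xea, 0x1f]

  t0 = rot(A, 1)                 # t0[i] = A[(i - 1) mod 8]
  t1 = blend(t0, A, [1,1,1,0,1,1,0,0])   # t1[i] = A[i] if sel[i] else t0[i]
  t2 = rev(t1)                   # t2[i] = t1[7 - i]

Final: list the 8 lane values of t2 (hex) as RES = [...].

t0 = [0x1f, 0x52, 0x7c, 0x65, 0xbc, 0x05, 0x51, 0xea]
t1 = [0x52, 0x7c, 0x65, 0x65, 0x05, 0x51, 0x51, 0xea]
t2 = [0xea, 0x51, 0x51, 0x05, 0x65, 0x65, 0x7c, 0x52]

RES = [0xea, 0x51, 0x51, 0x05, 0x65, 0x65, 0x7c, 0x52]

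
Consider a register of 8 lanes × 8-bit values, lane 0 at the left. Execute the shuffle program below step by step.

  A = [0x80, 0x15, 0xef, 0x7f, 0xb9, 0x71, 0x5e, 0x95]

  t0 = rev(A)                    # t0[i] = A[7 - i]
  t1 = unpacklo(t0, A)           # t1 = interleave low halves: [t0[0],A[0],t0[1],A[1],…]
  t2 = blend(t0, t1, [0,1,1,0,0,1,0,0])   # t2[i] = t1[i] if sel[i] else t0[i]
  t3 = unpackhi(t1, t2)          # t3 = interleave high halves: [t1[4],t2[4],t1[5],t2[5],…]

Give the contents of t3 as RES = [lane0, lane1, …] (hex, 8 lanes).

  t0: 95 5e 71 b9 7f ef 15 80
  t1: 95 80 5e 15 71 ef b9 7f
  t2: 95 80 5e b9 7f ef 15 80
  t3: 71 7f ef ef b9 15 7f 80

RES = [0x71, 0x7f, 0xef, 0xef, 0xb9, 0x15, 0x7f, 0x80]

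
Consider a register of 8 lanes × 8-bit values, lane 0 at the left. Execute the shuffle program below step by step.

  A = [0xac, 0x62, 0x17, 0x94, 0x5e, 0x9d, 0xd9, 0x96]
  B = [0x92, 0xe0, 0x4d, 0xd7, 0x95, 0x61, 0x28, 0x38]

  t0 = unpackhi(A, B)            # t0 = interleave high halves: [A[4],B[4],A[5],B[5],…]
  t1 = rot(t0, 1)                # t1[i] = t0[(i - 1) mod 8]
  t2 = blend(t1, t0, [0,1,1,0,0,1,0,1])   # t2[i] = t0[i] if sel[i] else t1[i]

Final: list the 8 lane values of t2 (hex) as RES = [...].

  t0: 5e 95 9d 61 d9 28 96 38
  t1: 38 5e 95 9d 61 d9 28 96
  t2: 38 95 9d 9d 61 28 28 38

RES = [0x38, 0x95, 0x9d, 0x9d, 0x61, 0x28, 0x28, 0x38]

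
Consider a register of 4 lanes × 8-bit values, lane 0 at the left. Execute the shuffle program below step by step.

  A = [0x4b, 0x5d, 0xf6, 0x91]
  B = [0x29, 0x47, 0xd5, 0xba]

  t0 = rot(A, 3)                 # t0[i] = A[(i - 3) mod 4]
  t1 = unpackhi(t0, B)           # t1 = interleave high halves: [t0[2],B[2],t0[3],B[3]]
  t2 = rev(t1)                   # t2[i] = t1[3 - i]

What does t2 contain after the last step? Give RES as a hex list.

RES = [ 0xba  0x4b  0xd5  0x91 ]

  t0: 5d f6 91 4b
  t1: 91 d5 4b ba
  t2: ba 4b d5 91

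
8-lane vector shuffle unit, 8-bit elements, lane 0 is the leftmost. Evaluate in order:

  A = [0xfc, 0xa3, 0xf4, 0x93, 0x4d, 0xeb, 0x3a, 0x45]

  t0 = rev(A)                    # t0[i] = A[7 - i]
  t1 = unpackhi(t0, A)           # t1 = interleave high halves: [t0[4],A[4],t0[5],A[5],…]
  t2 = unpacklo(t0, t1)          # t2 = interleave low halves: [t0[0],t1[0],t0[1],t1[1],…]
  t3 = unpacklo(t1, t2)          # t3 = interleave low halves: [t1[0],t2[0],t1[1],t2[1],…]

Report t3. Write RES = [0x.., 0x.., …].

RES = [ 0x93  0x45  0x4d  0x93  0xf4  0x3a  0xeb  0x4d ]

t0 = [0x45, 0x3a, 0xeb, 0x4d, 0x93, 0xf4, 0xa3, 0xfc]
t1 = [0x93, 0x4d, 0xf4, 0xeb, 0xa3, 0x3a, 0xfc, 0x45]
t2 = [0x45, 0x93, 0x3a, 0x4d, 0xeb, 0xf4, 0x4d, 0xeb]
t3 = [0x93, 0x45, 0x4d, 0x93, 0xf4, 0x3a, 0xeb, 0x4d]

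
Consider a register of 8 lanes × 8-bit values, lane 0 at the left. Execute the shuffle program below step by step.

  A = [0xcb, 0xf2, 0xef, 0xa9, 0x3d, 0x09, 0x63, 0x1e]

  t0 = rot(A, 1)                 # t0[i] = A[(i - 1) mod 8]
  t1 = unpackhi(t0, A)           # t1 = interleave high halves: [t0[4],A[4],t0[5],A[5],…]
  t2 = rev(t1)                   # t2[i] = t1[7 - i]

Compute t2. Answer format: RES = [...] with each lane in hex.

→ t0 |1e|cb|f2|ef|a9|3d|09|63|
→ t1 |a9|3d|3d|09|09|63|63|1e|
→ t2 |1e|63|63|09|09|3d|3d|a9|

RES = [ 0x1e  0x63  0x63  0x09  0x09  0x3d  0x3d  0xa9 ]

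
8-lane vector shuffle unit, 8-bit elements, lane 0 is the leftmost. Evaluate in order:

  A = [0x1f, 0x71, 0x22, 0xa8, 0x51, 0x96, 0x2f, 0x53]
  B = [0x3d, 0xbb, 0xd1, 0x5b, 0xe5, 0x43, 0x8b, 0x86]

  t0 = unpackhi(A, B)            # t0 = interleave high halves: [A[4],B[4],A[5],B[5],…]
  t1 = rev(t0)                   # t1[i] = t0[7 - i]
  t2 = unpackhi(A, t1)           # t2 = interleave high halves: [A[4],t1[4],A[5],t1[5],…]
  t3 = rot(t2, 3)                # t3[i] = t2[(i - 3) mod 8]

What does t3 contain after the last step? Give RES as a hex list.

RES = [ 0xe5  0x53  0x51  0x51  0x43  0x96  0x96  0x2f ]

t0 = [0x51, 0xe5, 0x96, 0x43, 0x2f, 0x8b, 0x53, 0x86]
t1 = [0x86, 0x53, 0x8b, 0x2f, 0x43, 0x96, 0xe5, 0x51]
t2 = [0x51, 0x43, 0x96, 0x96, 0x2f, 0xe5, 0x53, 0x51]
t3 = [0xe5, 0x53, 0x51, 0x51, 0x43, 0x96, 0x96, 0x2f]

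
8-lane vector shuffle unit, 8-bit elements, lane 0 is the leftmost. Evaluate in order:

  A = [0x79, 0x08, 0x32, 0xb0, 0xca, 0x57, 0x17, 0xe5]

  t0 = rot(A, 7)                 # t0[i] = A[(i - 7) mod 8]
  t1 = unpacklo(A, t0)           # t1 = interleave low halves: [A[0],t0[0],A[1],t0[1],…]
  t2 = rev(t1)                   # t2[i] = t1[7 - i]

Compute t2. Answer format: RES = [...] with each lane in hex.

t0 = [0x08, 0x32, 0xb0, 0xca, 0x57, 0x17, 0xe5, 0x79]
t1 = [0x79, 0x08, 0x08, 0x32, 0x32, 0xb0, 0xb0, 0xca]
t2 = [0xca, 0xb0, 0xb0, 0x32, 0x32, 0x08, 0x08, 0x79]

RES = [0xca, 0xb0, 0xb0, 0x32, 0x32, 0x08, 0x08, 0x79]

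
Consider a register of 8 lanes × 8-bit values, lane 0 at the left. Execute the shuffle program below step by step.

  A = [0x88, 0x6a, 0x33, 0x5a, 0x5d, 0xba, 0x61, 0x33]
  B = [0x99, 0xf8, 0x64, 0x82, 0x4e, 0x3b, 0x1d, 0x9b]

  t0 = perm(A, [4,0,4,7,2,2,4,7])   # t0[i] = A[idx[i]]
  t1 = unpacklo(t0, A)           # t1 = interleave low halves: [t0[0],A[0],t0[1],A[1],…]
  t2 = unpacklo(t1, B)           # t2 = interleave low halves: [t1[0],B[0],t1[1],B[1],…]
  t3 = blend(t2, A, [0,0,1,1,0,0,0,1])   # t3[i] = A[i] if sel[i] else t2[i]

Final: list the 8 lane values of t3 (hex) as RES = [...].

t0 = [0x5d, 0x88, 0x5d, 0x33, 0x33, 0x33, 0x5d, 0x33]
t1 = [0x5d, 0x88, 0x88, 0x6a, 0x5d, 0x33, 0x33, 0x5a]
t2 = [0x5d, 0x99, 0x88, 0xf8, 0x88, 0x64, 0x6a, 0x82]
t3 = [0x5d, 0x99, 0x33, 0x5a, 0x88, 0x64, 0x6a, 0x33]

RES = [ 0x5d  0x99  0x33  0x5a  0x88  0x64  0x6a  0x33 ]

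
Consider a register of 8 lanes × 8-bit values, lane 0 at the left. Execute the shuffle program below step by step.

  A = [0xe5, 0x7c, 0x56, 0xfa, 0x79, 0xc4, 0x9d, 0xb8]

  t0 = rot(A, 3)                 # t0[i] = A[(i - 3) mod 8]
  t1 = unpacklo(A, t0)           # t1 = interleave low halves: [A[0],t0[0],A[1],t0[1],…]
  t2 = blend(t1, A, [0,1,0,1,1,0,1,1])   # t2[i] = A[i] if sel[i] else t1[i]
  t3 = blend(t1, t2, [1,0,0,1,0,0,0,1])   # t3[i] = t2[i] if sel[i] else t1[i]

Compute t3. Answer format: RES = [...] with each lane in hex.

  t0: c4 9d b8 e5 7c 56 fa 79
  t1: e5 c4 7c 9d 56 b8 fa e5
  t2: e5 7c 7c fa 79 b8 9d b8
  t3: e5 c4 7c fa 56 b8 fa b8

RES = [0xe5, 0xc4, 0x7c, 0xfa, 0x56, 0xb8, 0xfa, 0xb8]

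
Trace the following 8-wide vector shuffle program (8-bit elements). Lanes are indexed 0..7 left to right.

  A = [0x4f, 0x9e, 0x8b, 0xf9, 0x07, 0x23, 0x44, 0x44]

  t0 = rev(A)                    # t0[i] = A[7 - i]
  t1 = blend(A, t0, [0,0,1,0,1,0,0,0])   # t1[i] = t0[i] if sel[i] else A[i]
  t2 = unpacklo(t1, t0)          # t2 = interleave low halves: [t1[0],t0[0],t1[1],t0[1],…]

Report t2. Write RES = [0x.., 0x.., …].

t0 = [0x44, 0x44, 0x23, 0x07, 0xf9, 0x8b, 0x9e, 0x4f]
t1 = [0x4f, 0x9e, 0x23, 0xf9, 0xf9, 0x23, 0x44, 0x44]
t2 = [0x4f, 0x44, 0x9e, 0x44, 0x23, 0x23, 0xf9, 0x07]

RES = [0x4f, 0x44, 0x9e, 0x44, 0x23, 0x23, 0xf9, 0x07]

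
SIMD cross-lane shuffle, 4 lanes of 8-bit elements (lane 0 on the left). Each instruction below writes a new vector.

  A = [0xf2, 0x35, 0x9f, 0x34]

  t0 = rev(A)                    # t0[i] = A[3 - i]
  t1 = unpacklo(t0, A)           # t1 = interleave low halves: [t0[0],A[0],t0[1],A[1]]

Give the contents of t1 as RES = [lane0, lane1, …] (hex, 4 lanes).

RES = [0x34, 0xf2, 0x9f, 0x35]

  t0: 34 9f 35 f2
  t1: 34 f2 9f 35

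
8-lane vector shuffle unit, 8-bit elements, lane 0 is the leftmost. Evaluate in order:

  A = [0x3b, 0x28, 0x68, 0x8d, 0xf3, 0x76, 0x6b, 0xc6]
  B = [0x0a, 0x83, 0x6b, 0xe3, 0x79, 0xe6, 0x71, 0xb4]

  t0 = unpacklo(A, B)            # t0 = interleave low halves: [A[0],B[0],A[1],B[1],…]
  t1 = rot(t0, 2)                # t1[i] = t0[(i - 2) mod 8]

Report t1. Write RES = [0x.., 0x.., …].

t0 = [0x3b, 0x0a, 0x28, 0x83, 0x68, 0x6b, 0x8d, 0xe3]
t1 = [0x8d, 0xe3, 0x3b, 0x0a, 0x28, 0x83, 0x68, 0x6b]

RES = [0x8d, 0xe3, 0x3b, 0x0a, 0x28, 0x83, 0x68, 0x6b]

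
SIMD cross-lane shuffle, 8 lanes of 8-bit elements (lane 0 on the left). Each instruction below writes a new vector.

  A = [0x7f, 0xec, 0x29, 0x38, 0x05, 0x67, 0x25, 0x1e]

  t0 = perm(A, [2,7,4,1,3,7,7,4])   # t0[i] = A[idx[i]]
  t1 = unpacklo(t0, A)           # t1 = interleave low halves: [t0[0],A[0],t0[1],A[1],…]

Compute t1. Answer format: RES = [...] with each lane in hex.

t0 = [0x29, 0x1e, 0x05, 0xec, 0x38, 0x1e, 0x1e, 0x05]
t1 = [0x29, 0x7f, 0x1e, 0xec, 0x05, 0x29, 0xec, 0x38]

RES = [ 0x29  0x7f  0x1e  0xec  0x05  0x29  0xec  0x38 ]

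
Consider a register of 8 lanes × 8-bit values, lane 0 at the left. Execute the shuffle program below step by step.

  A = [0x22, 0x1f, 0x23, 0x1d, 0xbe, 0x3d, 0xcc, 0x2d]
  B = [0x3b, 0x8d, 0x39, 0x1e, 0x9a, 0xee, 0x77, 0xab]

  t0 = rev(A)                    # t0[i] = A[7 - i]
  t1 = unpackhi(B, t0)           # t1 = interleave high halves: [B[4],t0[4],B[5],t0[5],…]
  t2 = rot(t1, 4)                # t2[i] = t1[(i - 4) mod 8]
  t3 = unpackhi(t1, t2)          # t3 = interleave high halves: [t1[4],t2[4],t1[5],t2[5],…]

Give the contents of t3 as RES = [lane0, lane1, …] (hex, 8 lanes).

RES = [ 0x77  0x9a  0x1f  0x1d  0xab  0xee  0x22  0x23 ]

t0 = [0x2d, 0xcc, 0x3d, 0xbe, 0x1d, 0x23, 0x1f, 0x22]
t1 = [0x9a, 0x1d, 0xee, 0x23, 0x77, 0x1f, 0xab, 0x22]
t2 = [0x77, 0x1f, 0xab, 0x22, 0x9a, 0x1d, 0xee, 0x23]
t3 = [0x77, 0x9a, 0x1f, 0x1d, 0xab, 0xee, 0x22, 0x23]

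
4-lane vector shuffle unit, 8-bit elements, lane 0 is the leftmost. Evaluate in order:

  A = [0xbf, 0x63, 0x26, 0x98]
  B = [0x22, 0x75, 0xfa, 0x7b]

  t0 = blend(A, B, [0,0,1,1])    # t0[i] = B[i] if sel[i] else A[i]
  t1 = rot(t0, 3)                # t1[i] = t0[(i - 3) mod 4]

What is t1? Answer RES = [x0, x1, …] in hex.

t0 = [0xbf, 0x63, 0xfa, 0x7b]
t1 = [0x63, 0xfa, 0x7b, 0xbf]

RES = [0x63, 0xfa, 0x7b, 0xbf]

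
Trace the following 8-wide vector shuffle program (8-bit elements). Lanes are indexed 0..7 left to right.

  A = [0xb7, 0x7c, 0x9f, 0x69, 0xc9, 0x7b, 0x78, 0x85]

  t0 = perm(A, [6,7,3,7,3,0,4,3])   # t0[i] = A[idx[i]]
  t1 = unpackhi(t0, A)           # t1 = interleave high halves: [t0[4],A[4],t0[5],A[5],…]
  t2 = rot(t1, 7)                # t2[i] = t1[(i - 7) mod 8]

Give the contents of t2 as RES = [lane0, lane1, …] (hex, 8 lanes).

t0 = [0x78, 0x85, 0x69, 0x85, 0x69, 0xb7, 0xc9, 0x69]
t1 = [0x69, 0xc9, 0xb7, 0x7b, 0xc9, 0x78, 0x69, 0x85]
t2 = [0xc9, 0xb7, 0x7b, 0xc9, 0x78, 0x69, 0x85, 0x69]

RES = [0xc9, 0xb7, 0x7b, 0xc9, 0x78, 0x69, 0x85, 0x69]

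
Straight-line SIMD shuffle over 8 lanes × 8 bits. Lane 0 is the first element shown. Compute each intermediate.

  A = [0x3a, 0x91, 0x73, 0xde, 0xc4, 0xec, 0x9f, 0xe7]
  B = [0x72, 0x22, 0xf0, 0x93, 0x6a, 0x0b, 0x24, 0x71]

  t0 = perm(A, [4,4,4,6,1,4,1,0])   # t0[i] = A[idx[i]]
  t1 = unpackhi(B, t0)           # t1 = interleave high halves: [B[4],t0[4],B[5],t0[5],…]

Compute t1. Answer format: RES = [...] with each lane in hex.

→ t0 |c4|c4|c4|9f|91|c4|91|3a|
→ t1 |6a|91|0b|c4|24|91|71|3a|

RES = [0x6a, 0x91, 0x0b, 0xc4, 0x24, 0x91, 0x71, 0x3a]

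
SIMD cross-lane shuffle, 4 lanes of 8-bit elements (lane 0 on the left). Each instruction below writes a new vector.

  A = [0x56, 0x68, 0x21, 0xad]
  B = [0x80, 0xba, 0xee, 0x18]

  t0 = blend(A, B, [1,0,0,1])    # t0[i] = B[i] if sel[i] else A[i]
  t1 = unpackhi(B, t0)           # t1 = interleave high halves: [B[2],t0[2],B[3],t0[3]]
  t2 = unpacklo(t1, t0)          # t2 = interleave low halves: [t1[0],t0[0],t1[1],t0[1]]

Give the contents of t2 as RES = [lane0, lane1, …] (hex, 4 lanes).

RES = [0xee, 0x80, 0x21, 0x68]

→ t0 |80|68|21|18|
→ t1 |ee|21|18|18|
→ t2 |ee|80|21|68|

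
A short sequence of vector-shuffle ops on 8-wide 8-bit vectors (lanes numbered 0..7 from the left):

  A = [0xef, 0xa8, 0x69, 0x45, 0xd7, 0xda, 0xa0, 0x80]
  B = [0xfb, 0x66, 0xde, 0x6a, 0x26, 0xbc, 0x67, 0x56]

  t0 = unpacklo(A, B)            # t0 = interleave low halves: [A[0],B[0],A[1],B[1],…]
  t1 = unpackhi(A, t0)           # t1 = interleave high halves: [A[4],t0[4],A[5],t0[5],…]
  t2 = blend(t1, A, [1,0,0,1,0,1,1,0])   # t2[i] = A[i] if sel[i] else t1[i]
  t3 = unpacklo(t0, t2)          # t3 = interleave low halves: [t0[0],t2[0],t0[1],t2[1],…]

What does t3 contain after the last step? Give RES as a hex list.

RES = [0xef, 0xef, 0xfb, 0x69, 0xa8, 0xda, 0x66, 0x45]

t0 = [0xef, 0xfb, 0xa8, 0x66, 0x69, 0xde, 0x45, 0x6a]
t1 = [0xd7, 0x69, 0xda, 0xde, 0xa0, 0x45, 0x80, 0x6a]
t2 = [0xef, 0x69, 0xda, 0x45, 0xa0, 0xda, 0xa0, 0x6a]
t3 = [0xef, 0xef, 0xfb, 0x69, 0xa8, 0xda, 0x66, 0x45]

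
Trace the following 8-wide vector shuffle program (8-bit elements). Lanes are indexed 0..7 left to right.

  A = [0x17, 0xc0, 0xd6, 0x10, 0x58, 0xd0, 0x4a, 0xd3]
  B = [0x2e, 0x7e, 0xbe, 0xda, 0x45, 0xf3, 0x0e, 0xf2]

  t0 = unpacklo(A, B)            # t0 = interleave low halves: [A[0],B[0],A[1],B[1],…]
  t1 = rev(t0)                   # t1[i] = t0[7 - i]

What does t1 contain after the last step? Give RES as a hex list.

RES = [ 0xda  0x10  0xbe  0xd6  0x7e  0xc0  0x2e  0x17 ]

t0 = [0x17, 0x2e, 0xc0, 0x7e, 0xd6, 0xbe, 0x10, 0xda]
t1 = [0xda, 0x10, 0xbe, 0xd6, 0x7e, 0xc0, 0x2e, 0x17]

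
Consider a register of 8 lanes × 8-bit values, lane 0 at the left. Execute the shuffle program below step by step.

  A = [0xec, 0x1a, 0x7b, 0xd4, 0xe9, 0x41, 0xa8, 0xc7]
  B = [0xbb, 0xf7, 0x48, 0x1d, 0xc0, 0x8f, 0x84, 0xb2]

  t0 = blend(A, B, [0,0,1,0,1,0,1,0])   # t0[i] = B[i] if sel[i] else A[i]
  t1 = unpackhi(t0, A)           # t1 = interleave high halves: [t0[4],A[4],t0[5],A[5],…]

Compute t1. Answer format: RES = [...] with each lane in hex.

→ t0 |ec|1a|48|d4|c0|41|84|c7|
→ t1 |c0|e9|41|41|84|a8|c7|c7|

RES = [ 0xc0  0xe9  0x41  0x41  0x84  0xa8  0xc7  0xc7 ]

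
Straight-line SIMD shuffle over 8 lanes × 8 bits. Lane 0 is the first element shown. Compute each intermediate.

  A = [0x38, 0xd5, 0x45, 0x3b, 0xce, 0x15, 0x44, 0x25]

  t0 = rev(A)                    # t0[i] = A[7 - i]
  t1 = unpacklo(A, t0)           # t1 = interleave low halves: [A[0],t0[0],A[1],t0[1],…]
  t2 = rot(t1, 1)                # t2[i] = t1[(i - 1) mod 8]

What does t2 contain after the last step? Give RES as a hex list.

RES = [ 0xce  0x38  0x25  0xd5  0x44  0x45  0x15  0x3b ]

  t0: 25 44 15 ce 3b 45 d5 38
  t1: 38 25 d5 44 45 15 3b ce
  t2: ce 38 25 d5 44 45 15 3b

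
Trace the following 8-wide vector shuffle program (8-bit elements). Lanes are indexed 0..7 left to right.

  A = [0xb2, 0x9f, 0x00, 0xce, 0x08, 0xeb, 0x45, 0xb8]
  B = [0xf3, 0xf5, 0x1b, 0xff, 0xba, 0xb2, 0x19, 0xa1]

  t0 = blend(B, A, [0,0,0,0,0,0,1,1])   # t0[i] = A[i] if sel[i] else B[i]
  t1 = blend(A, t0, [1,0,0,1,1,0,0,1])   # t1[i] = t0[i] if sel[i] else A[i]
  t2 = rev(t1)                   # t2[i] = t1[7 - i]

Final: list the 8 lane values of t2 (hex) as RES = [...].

t0 = [0xf3, 0xf5, 0x1b, 0xff, 0xba, 0xb2, 0x45, 0xb8]
t1 = [0xf3, 0x9f, 0x00, 0xff, 0xba, 0xeb, 0x45, 0xb8]
t2 = [0xb8, 0x45, 0xeb, 0xba, 0xff, 0x00, 0x9f, 0xf3]

RES = [0xb8, 0x45, 0xeb, 0xba, 0xff, 0x00, 0x9f, 0xf3]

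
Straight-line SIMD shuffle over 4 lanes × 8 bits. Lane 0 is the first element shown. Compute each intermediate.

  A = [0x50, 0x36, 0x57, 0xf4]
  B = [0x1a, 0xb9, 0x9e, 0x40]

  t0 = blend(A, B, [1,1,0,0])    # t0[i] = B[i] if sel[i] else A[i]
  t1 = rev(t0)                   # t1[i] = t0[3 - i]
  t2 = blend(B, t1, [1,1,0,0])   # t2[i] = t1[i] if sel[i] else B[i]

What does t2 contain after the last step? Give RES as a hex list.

→ t0 |1a|b9|57|f4|
→ t1 |f4|57|b9|1a|
→ t2 |f4|57|9e|40|

RES = [ 0xf4  0x57  0x9e  0x40 ]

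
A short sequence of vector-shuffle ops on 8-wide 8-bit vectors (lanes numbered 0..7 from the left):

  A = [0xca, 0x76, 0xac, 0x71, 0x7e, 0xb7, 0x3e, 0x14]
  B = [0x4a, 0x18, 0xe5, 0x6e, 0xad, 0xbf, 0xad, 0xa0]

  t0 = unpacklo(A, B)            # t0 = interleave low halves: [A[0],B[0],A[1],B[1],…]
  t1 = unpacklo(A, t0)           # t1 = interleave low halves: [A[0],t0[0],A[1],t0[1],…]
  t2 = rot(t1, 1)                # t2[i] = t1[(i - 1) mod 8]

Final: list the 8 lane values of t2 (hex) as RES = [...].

→ t0 |ca|4a|76|18|ac|e5|71|6e|
→ t1 |ca|ca|76|4a|ac|76|71|18|
→ t2 |18|ca|ca|76|4a|ac|76|71|

RES = [ 0x18  0xca  0xca  0x76  0x4a  0xac  0x76  0x71 ]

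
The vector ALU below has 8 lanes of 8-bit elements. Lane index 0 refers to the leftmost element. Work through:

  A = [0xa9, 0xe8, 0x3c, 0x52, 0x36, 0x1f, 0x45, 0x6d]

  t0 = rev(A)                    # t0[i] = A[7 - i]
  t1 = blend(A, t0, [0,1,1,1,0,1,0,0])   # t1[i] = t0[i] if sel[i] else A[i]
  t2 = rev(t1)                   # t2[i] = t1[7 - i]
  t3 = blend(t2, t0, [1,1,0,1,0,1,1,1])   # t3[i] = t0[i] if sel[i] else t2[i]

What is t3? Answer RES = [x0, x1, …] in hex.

RES = [0x6d, 0x45, 0x3c, 0x36, 0x36, 0x3c, 0xe8, 0xa9]

t0 = [0x6d, 0x45, 0x1f, 0x36, 0x52, 0x3c, 0xe8, 0xa9]
t1 = [0xa9, 0x45, 0x1f, 0x36, 0x36, 0x3c, 0x45, 0x6d]
t2 = [0x6d, 0x45, 0x3c, 0x36, 0x36, 0x1f, 0x45, 0xa9]
t3 = [0x6d, 0x45, 0x3c, 0x36, 0x36, 0x3c, 0xe8, 0xa9]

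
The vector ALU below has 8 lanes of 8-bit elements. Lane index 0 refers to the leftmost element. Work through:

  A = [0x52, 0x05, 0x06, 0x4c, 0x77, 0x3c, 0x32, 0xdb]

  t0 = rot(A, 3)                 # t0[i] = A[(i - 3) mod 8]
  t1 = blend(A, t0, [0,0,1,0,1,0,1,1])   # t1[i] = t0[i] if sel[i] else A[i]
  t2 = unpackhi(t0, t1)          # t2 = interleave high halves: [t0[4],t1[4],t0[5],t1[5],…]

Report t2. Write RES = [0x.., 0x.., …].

RES = [0x05, 0x05, 0x06, 0x3c, 0x4c, 0x4c, 0x77, 0x77]

  t0: 3c 32 db 52 05 06 4c 77
  t1: 52 05 db 4c 05 3c 4c 77
  t2: 05 05 06 3c 4c 4c 77 77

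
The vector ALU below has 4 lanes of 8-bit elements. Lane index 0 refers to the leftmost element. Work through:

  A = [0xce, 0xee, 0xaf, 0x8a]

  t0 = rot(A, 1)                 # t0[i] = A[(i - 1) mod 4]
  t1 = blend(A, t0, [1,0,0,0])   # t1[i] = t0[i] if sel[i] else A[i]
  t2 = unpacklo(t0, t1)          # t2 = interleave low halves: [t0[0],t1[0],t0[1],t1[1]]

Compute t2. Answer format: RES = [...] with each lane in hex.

→ t0 |8a|ce|ee|af|
→ t1 |8a|ee|af|8a|
→ t2 |8a|8a|ce|ee|

RES = [ 0x8a  0x8a  0xce  0xee ]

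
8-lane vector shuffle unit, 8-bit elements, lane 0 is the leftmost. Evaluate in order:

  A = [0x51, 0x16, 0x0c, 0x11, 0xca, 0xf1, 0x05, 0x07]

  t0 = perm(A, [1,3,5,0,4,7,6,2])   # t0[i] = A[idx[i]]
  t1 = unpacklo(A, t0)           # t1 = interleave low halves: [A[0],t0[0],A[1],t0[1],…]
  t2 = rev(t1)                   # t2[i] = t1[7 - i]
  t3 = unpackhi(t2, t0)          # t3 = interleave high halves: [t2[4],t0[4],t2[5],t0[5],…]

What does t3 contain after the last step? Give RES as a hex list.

→ t0 |16|11|f1|51|ca|07|05|0c|
→ t1 |51|16|16|11|0c|f1|11|51|
→ t2 |51|11|f1|0c|11|16|16|51|
→ t3 |11|ca|16|07|16|05|51|0c|

RES = [ 0x11  0xca  0x16  0x07  0x16  0x05  0x51  0x0c ]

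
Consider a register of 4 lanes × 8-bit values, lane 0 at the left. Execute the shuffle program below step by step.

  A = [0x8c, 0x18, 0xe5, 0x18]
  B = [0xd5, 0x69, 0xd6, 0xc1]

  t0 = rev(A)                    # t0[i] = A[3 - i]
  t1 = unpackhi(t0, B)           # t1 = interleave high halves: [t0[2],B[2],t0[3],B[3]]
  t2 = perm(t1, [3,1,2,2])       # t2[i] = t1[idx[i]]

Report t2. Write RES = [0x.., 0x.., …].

t0 = [0x18, 0xe5, 0x18, 0x8c]
t1 = [0x18, 0xd6, 0x8c, 0xc1]
t2 = [0xc1, 0xd6, 0x8c, 0x8c]

RES = [ 0xc1  0xd6  0x8c  0x8c ]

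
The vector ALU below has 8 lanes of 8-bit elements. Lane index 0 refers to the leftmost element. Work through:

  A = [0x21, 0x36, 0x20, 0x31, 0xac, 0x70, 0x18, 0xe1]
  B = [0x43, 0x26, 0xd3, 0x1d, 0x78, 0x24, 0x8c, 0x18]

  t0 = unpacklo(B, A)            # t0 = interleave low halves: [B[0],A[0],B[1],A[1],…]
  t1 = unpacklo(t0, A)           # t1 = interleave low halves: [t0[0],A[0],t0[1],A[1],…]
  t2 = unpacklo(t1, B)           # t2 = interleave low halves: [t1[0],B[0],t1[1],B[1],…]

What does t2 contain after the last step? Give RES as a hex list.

t0 = [0x43, 0x21, 0x26, 0x36, 0xd3, 0x20, 0x1d, 0x31]
t1 = [0x43, 0x21, 0x21, 0x36, 0x26, 0x20, 0x36, 0x31]
t2 = [0x43, 0x43, 0x21, 0x26, 0x21, 0xd3, 0x36, 0x1d]

RES = [0x43, 0x43, 0x21, 0x26, 0x21, 0xd3, 0x36, 0x1d]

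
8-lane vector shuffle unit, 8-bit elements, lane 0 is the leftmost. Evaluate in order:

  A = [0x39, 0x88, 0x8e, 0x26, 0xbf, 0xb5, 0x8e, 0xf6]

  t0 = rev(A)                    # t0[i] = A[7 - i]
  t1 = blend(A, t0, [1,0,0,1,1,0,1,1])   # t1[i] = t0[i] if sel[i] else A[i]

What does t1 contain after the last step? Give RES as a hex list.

RES = [ 0xf6  0x88  0x8e  0xbf  0x26  0xb5  0x88  0x39 ]

t0 = [0xf6, 0x8e, 0xb5, 0xbf, 0x26, 0x8e, 0x88, 0x39]
t1 = [0xf6, 0x88, 0x8e, 0xbf, 0x26, 0xb5, 0x88, 0x39]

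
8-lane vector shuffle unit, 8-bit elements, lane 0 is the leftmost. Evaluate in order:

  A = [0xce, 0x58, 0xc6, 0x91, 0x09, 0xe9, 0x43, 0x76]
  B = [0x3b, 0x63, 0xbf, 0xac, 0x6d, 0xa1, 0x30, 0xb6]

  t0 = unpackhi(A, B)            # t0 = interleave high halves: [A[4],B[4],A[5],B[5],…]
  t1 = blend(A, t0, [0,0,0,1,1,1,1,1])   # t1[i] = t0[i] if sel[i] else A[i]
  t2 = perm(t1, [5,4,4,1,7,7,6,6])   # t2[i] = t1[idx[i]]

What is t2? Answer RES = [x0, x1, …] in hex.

RES = [0x30, 0x43, 0x43, 0x58, 0xb6, 0xb6, 0x76, 0x76]

  t0: 09 6d e9 a1 43 30 76 b6
  t1: ce 58 c6 a1 43 30 76 b6
  t2: 30 43 43 58 b6 b6 76 76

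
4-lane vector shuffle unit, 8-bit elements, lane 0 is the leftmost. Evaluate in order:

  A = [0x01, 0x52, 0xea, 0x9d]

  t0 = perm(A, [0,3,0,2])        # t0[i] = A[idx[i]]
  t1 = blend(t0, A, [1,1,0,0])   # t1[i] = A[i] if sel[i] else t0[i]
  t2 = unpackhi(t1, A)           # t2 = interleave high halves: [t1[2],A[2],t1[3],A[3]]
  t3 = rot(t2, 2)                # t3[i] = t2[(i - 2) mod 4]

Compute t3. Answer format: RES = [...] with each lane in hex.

  t0: 01 9d 01 ea
  t1: 01 52 01 ea
  t2: 01 ea ea 9d
  t3: ea 9d 01 ea

RES = [ 0xea  0x9d  0x01  0xea ]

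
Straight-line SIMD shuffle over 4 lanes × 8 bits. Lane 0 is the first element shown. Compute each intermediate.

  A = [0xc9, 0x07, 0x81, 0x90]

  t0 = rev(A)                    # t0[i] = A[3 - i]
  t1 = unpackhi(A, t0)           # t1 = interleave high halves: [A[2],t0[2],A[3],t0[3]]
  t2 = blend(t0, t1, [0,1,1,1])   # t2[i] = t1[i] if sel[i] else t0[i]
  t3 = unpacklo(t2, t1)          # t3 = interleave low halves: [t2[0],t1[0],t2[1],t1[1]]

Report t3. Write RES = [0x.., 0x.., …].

RES = [0x90, 0x81, 0x07, 0x07]

→ t0 |90|81|07|c9|
→ t1 |81|07|90|c9|
→ t2 |90|07|90|c9|
→ t3 |90|81|07|07|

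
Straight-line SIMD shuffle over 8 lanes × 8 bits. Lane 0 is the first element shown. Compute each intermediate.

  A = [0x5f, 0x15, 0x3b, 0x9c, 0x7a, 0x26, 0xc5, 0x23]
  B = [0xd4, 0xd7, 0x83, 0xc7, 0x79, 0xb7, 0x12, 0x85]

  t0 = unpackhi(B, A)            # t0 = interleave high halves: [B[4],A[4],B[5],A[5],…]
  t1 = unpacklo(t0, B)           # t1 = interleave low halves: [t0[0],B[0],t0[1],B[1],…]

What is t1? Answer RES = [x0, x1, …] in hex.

→ t0 |79|7a|b7|26|12|c5|85|23|
→ t1 |79|d4|7a|d7|b7|83|26|c7|

RES = [ 0x79  0xd4  0x7a  0xd7  0xb7  0x83  0x26  0xc7 ]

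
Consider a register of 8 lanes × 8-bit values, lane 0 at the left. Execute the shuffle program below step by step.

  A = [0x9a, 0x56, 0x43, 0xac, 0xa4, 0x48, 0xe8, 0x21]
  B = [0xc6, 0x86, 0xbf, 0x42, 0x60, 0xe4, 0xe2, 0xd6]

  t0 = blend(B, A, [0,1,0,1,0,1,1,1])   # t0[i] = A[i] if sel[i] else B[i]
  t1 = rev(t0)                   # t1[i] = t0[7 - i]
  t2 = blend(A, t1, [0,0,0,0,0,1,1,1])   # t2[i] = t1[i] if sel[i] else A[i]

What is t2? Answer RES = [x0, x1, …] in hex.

t0 = [0xc6, 0x56, 0xbf, 0xac, 0x60, 0x48, 0xe8, 0x21]
t1 = [0x21, 0xe8, 0x48, 0x60, 0xac, 0xbf, 0x56, 0xc6]
t2 = [0x9a, 0x56, 0x43, 0xac, 0xa4, 0xbf, 0x56, 0xc6]

RES = [0x9a, 0x56, 0x43, 0xac, 0xa4, 0xbf, 0x56, 0xc6]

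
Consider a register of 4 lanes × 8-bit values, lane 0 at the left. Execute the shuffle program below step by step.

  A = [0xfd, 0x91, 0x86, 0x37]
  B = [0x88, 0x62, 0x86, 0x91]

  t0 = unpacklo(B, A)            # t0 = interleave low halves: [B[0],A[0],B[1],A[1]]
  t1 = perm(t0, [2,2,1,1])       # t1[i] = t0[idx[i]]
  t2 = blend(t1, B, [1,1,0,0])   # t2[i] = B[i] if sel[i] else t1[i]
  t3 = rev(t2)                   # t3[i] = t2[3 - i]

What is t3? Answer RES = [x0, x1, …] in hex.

→ t0 |88|fd|62|91|
→ t1 |62|62|fd|fd|
→ t2 |88|62|fd|fd|
→ t3 |fd|fd|62|88|

RES = [ 0xfd  0xfd  0x62  0x88 ]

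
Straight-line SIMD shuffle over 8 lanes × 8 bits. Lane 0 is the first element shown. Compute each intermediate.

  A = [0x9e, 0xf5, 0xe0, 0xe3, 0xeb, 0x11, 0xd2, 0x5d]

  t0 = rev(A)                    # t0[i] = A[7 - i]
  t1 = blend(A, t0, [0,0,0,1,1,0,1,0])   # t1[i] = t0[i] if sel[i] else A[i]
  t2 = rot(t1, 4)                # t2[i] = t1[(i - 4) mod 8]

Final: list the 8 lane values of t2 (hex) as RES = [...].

RES = [0xe3, 0x11, 0xf5, 0x5d, 0x9e, 0xf5, 0xe0, 0xeb]

t0 = [0x5d, 0xd2, 0x11, 0xeb, 0xe3, 0xe0, 0xf5, 0x9e]
t1 = [0x9e, 0xf5, 0xe0, 0xeb, 0xe3, 0x11, 0xf5, 0x5d]
t2 = [0xe3, 0x11, 0xf5, 0x5d, 0x9e, 0xf5, 0xe0, 0xeb]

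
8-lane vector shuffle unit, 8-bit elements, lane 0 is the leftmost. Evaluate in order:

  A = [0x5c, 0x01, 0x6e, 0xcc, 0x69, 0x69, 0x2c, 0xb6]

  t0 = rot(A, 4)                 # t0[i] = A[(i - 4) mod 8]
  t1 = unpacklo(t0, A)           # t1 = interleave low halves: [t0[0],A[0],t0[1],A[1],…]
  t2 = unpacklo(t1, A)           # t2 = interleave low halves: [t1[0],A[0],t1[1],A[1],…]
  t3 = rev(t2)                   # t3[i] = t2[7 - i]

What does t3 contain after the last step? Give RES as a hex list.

  t0: 69 69 2c b6 5c 01 6e cc
  t1: 69 5c 69 01 2c 6e b6 cc
  t2: 69 5c 5c 01 69 6e 01 cc
  t3: cc 01 6e 69 01 5c 5c 69

RES = [ 0xcc  0x01  0x6e  0x69  0x01  0x5c  0x5c  0x69 ]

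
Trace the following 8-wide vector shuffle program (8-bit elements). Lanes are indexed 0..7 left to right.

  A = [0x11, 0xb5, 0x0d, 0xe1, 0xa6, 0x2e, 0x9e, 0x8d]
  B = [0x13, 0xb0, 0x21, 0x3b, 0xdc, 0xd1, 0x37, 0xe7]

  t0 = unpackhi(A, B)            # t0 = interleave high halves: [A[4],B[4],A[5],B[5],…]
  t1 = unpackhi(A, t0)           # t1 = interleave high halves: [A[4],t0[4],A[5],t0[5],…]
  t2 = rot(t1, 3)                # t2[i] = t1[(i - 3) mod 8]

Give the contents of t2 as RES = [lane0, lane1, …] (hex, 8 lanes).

→ t0 |a6|dc|2e|d1|9e|37|8d|e7|
→ t1 |a6|9e|2e|37|9e|8d|8d|e7|
→ t2 |8d|8d|e7|a6|9e|2e|37|9e|

RES = [0x8d, 0x8d, 0xe7, 0xa6, 0x9e, 0x2e, 0x37, 0x9e]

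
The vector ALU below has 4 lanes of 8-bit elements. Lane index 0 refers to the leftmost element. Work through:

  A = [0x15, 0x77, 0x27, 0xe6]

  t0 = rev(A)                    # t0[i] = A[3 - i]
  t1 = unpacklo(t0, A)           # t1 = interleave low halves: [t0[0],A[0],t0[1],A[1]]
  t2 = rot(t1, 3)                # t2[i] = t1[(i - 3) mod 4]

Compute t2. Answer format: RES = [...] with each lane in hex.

RES = [ 0x15  0x27  0x77  0xe6 ]

  t0: e6 27 77 15
  t1: e6 15 27 77
  t2: 15 27 77 e6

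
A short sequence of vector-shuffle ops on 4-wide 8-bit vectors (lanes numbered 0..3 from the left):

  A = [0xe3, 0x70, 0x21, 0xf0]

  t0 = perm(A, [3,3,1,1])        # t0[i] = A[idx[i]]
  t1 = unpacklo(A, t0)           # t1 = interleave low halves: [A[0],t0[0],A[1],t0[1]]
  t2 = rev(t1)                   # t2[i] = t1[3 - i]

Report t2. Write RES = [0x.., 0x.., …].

t0 = [0xf0, 0xf0, 0x70, 0x70]
t1 = [0xe3, 0xf0, 0x70, 0xf0]
t2 = [0xf0, 0x70, 0xf0, 0xe3]

RES = [ 0xf0  0x70  0xf0  0xe3 ]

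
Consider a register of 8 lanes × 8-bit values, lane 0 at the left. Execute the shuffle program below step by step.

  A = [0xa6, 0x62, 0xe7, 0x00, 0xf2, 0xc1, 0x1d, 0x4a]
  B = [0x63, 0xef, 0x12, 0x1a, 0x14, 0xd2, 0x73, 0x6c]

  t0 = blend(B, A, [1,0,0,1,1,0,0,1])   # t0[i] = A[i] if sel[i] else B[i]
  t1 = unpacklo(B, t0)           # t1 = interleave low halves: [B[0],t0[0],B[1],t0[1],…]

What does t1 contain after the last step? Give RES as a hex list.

→ t0 |a6|ef|12|00|f2|d2|73|4a|
→ t1 |63|a6|ef|ef|12|12|1a|00|

RES = [ 0x63  0xa6  0xef  0xef  0x12  0x12  0x1a  0x00 ]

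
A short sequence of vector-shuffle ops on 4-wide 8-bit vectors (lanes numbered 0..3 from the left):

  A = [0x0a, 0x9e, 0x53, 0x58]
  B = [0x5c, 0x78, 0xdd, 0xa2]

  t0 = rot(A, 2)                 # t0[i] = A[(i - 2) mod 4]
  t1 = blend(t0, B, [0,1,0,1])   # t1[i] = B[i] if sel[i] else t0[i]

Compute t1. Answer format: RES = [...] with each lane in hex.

RES = [ 0x53  0x78  0x0a  0xa2 ]

  t0: 53 58 0a 9e
  t1: 53 78 0a a2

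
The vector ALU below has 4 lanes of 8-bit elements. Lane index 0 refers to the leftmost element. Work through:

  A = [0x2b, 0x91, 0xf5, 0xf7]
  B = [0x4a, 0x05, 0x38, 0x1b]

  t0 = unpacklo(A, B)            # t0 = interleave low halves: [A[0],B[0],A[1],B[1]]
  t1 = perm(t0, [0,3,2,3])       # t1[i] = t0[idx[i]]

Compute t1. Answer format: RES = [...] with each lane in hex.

RES = [0x2b, 0x05, 0x91, 0x05]

  t0: 2b 4a 91 05
  t1: 2b 05 91 05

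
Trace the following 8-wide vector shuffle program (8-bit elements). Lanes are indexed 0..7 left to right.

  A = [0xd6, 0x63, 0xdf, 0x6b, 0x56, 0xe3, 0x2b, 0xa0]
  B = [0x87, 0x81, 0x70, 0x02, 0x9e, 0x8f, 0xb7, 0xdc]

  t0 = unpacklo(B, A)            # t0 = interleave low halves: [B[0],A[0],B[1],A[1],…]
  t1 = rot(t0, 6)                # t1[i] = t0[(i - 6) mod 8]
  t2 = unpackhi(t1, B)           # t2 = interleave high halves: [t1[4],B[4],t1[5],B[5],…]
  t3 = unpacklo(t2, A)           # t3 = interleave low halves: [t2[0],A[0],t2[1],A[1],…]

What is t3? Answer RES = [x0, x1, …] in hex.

RES = [ 0x02  0xd6  0x9e  0x63  0x6b  0xdf  0x8f  0x6b ]

→ t0 |87|d6|81|63|70|df|02|6b|
→ t1 |81|63|70|df|02|6b|87|d6|
→ t2 |02|9e|6b|8f|87|b7|d6|dc|
→ t3 |02|d6|9e|63|6b|df|8f|6b|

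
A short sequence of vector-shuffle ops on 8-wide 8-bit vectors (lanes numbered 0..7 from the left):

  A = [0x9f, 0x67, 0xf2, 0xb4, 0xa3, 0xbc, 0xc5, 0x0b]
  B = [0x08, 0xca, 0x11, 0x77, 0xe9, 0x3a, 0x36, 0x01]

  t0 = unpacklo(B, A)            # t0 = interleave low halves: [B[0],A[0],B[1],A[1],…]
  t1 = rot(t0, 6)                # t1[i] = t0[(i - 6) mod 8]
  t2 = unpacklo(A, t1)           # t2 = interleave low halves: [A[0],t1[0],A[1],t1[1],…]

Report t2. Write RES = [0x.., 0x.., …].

  t0: 08 9f ca 67 11 f2 77 b4
  t1: ca 67 11 f2 77 b4 08 9f
  t2: 9f ca 67 67 f2 11 b4 f2

RES = [0x9f, 0xca, 0x67, 0x67, 0xf2, 0x11, 0xb4, 0xf2]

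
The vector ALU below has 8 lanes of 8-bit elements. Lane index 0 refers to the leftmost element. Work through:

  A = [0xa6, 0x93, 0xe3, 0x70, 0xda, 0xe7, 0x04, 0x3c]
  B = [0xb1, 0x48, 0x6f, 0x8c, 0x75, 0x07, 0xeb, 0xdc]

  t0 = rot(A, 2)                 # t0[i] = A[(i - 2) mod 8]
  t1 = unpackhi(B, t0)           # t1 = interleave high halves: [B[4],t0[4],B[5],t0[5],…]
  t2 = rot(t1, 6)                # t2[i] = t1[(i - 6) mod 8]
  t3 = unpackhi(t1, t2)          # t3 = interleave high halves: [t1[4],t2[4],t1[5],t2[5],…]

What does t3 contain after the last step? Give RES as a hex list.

RES = [0xeb, 0xdc, 0xda, 0xe7, 0xdc, 0x75, 0xe7, 0xe3]

→ t0 |04|3c|a6|93|e3|70|da|e7|
→ t1 |75|e3|07|70|eb|da|dc|e7|
→ t2 |07|70|eb|da|dc|e7|75|e3|
→ t3 |eb|dc|da|e7|dc|75|e7|e3|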